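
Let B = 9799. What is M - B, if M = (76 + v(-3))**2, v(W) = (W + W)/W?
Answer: -3715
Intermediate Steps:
v(W) = 2 (v(W) = (2*W)/W = 2)
M = 6084 (M = (76 + 2)**2 = 78**2 = 6084)
M - B = 6084 - 1*9799 = 6084 - 9799 = -3715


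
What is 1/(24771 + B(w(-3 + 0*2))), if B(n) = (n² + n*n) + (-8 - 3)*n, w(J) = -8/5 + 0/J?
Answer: 25/619843 ≈ 4.0333e-5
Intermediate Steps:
w(J) = -8/5 (w(J) = -8*⅕ + 0 = -8/5 + 0 = -8/5)
B(n) = -11*n + 2*n² (B(n) = (n² + n²) - 11*n = 2*n² - 11*n = -11*n + 2*n²)
1/(24771 + B(w(-3 + 0*2))) = 1/(24771 - 8*(-11 + 2*(-8/5))/5) = 1/(24771 - 8*(-11 - 16/5)/5) = 1/(24771 - 8/5*(-71/5)) = 1/(24771 + 568/25) = 1/(619843/25) = 25/619843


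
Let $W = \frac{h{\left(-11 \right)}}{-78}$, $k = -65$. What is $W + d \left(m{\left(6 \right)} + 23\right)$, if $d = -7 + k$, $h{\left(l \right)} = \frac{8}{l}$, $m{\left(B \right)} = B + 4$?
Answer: $- \frac{1019300}{429} \approx -2376.0$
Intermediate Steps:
$m{\left(B \right)} = 4 + B$
$W = \frac{4}{429}$ ($W = \frac{8 \frac{1}{-11}}{-78} = 8 \left(- \frac{1}{11}\right) \left(- \frac{1}{78}\right) = \left(- \frac{8}{11}\right) \left(- \frac{1}{78}\right) = \frac{4}{429} \approx 0.009324$)
$d = -72$ ($d = -7 - 65 = -72$)
$W + d \left(m{\left(6 \right)} + 23\right) = \frac{4}{429} - 72 \left(\left(4 + 6\right) + 23\right) = \frac{4}{429} - 72 \left(10 + 23\right) = \frac{4}{429} - 2376 = - \frac{1019300}{429}$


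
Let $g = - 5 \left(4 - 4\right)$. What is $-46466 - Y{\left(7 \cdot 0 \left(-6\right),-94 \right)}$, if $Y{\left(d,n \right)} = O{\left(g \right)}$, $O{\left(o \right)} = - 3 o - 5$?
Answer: $-46461$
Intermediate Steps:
$g = 0$ ($g = \left(-5\right) 0 = 0$)
$O{\left(o \right)} = -5 - 3 o$
$Y{\left(d,n \right)} = -5$ ($Y{\left(d,n \right)} = -5 - 0 = -5 + 0 = -5$)
$-46466 - Y{\left(7 \cdot 0 \left(-6\right),-94 \right)} = -46466 - -5 = -46466 + 5 = -46461$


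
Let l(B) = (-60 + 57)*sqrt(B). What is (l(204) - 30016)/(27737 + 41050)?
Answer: -30016/68787 - 2*sqrt(51)/22929 ≈ -0.43698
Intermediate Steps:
l(B) = -3*sqrt(B)
(l(204) - 30016)/(27737 + 41050) = (-6*sqrt(51) - 30016)/(27737 + 41050) = (-6*sqrt(51) - 30016)/68787 = (-6*sqrt(51) - 30016)*(1/68787) = (-30016 - 6*sqrt(51))*(1/68787) = -30016/68787 - 2*sqrt(51)/22929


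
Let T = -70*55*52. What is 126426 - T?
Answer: 326626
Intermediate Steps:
T = -200200 (T = -3850*52 = -200200)
126426 - T = 126426 - 1*(-200200) = 126426 + 200200 = 326626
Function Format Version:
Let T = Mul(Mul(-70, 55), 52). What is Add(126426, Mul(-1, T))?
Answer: 326626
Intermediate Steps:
T = -200200 (T = Mul(-3850, 52) = -200200)
Add(126426, Mul(-1, T)) = Add(126426, Mul(-1, -200200)) = Add(126426, 200200) = 326626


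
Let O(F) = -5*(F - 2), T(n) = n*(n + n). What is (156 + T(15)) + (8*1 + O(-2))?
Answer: 634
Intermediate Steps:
T(n) = 2*n² (T(n) = n*(2*n) = 2*n²)
O(F) = 10 - 5*F (O(F) = -5*(-2 + F) = 10 - 5*F)
(156 + T(15)) + (8*1 + O(-2)) = (156 + 2*15²) + (8*1 + (10 - 5*(-2))) = (156 + 2*225) + (8 + (10 + 10)) = (156 + 450) + (8 + 20) = 606 + 28 = 634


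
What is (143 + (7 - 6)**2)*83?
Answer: 11952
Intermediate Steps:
(143 + (7 - 6)**2)*83 = (143 + 1**2)*83 = (143 + 1)*83 = 144*83 = 11952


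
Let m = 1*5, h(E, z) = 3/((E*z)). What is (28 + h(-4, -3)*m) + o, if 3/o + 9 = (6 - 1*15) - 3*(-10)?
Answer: 59/2 ≈ 29.500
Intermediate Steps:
h(E, z) = 3/(E*z) (h(E, z) = 3*(1/(E*z)) = 3/(E*z))
m = 5
o = ¼ (o = 3/(-9 + ((6 - 1*15) - 3*(-10))) = 3/(-9 + ((6 - 15) + 30)) = 3/(-9 + (-9 + 30)) = 3/(-9 + 21) = 3/12 = 3*(1/12) = ¼ ≈ 0.25000)
(28 + h(-4, -3)*m) + o = (28 + (3/(-4*(-3)))*5) + ¼ = (28 + (3*(-¼)*(-⅓))*5) + ¼ = (28 + (¼)*5) + ¼ = (28 + 5/4) + ¼ = 117/4 + ¼ = 59/2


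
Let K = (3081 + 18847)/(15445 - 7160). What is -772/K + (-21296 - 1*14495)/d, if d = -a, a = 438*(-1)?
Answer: -224142613/600279 ≈ -373.40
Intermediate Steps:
a = -438
K = 21928/8285 ≈ 2.6467
d = 438 (d = -1*(-438) = 438)
-772/K + (-21296 - 1*14495)/d = -772/21928/8285 + (-21296 - 1*14495)/438 = -772*8285/21928 + (-21296 - 14495)*(1/438) = -1599005/5482 - 35791*1/438 = -1599005/5482 - 35791/438 = -224142613/600279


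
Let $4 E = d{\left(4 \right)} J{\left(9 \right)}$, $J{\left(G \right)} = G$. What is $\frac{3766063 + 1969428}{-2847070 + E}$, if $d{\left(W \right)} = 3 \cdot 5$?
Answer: $- \frac{22941964}{11388145} \approx -2.0145$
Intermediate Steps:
$d{\left(W \right)} = 15$
$E = \frac{135}{4}$ ($E = \frac{15 \cdot 9}{4} = \frac{1}{4} \cdot 135 = \frac{135}{4} \approx 33.75$)
$\frac{3766063 + 1969428}{-2847070 + E} = \frac{3766063 + 1969428}{-2847070 + \frac{135}{4}} = \frac{5735491}{- \frac{11388145}{4}} = 5735491 \left(- \frac{4}{11388145}\right) = - \frac{22941964}{11388145}$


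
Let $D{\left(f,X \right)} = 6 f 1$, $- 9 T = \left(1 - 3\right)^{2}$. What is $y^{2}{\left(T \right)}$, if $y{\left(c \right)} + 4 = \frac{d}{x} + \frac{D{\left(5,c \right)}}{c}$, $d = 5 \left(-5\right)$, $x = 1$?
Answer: $\frac{37249}{4} \approx 9312.3$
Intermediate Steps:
$T = - \frac{4}{9}$ ($T = - \frac{\left(1 - 3\right)^{2}}{9} = - \frac{\left(-2\right)^{2}}{9} = \left(- \frac{1}{9}\right) 4 = - \frac{4}{9} \approx -0.44444$)
$d = -25$
$D{\left(f,X \right)} = 6 f$
$y{\left(c \right)} = -29 + \frac{30}{c}$ ($y{\left(c \right)} = -4 + \left(- \frac{25}{1} + \frac{6 \cdot 5}{c}\right) = -4 + \left(\left(-25\right) 1 + \frac{30}{c}\right) = -4 - \left(25 - \frac{30}{c}\right) = -29 + \frac{30}{c}$)
$y^{2}{\left(T \right)} = \left(-29 + \frac{30}{- \frac{4}{9}}\right)^{2} = \left(-29 + 30 \left(- \frac{9}{4}\right)\right)^{2} = \left(-29 - \frac{135}{2}\right)^{2} = \left(- \frac{193}{2}\right)^{2} = \frac{37249}{4}$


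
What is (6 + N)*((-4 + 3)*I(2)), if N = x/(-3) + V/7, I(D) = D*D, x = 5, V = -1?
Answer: -352/21 ≈ -16.762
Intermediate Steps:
I(D) = D²
N = -38/21 (N = 5/(-3) - 1/7 = 5*(-⅓) - 1*⅐ = -5/3 - ⅐ = -38/21 ≈ -1.8095)
(6 + N)*((-4 + 3)*I(2)) = (6 - 38/21)*((-4 + 3)*2²) = 88*(-1*4)/21 = (88/21)*(-4) = -352/21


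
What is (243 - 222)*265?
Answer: 5565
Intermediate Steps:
(243 - 222)*265 = 21*265 = 5565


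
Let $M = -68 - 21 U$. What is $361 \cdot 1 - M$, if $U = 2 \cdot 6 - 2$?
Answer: $639$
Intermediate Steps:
$U = 10$ ($U = 12 - 2 = 10$)
$M = -278$ ($M = -68 - 210 = -278$)
$361 \cdot 1 - M = 361 \cdot 1 - -278 = 361 + 278 = 639$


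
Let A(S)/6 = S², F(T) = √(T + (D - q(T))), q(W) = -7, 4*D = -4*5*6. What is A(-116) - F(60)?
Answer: 80736 - √37 ≈ 80730.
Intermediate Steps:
D = -30 (D = (-4*5*6)/4 = (-20*6)/4 = (¼)*(-120) = -30)
F(T) = √(-23 + T) (F(T) = √(T + (-30 - 1*(-7))) = √(T + (-30 + 7)) = √(T - 23) = √(-23 + T))
A(S) = 6*S²
A(-116) - F(60) = 6*(-116)² - √(-23 + 60) = 6*13456 - √37 = 80736 - √37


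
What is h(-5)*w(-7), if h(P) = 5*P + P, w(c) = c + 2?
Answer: 150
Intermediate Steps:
w(c) = 2 + c
h(P) = 6*P
h(-5)*w(-7) = (6*(-5))*(2 - 7) = -30*(-5) = 150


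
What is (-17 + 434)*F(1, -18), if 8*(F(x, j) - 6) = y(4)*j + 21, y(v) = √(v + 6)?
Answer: 28773/8 - 3753*√10/4 ≈ 629.62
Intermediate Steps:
y(v) = √(6 + v)
F(x, j) = 69/8 + j*√10/8 (F(x, j) = 6 + (√(6 + 4)*j + 21)/8 = 6 + (√10*j + 21)/8 = 6 + (j*√10 + 21)/8 = 6 + (21 + j*√10)/8 = 6 + (21/8 + j*√10/8) = 69/8 + j*√10/8)
(-17 + 434)*F(1, -18) = (-17 + 434)*(69/8 + (⅛)*(-18)*√10) = 417*(69/8 - 9*√10/4) = 28773/8 - 3753*√10/4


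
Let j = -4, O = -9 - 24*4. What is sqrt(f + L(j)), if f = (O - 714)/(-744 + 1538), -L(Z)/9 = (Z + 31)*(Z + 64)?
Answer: 3*I*sqrt(1021378574)/794 ≈ 120.75*I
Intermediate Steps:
O = -105 (O = -9 - 96 = -105)
L(Z) = -9*(31 + Z)*(64 + Z) (L(Z) = -9*(Z + 31)*(Z + 64) = -9*(31 + Z)*(64 + Z))
f = -819/794 (f = (-105 - 714)/(-744 + 1538) = -819/794 ≈ -1.0315)
sqrt(f + L(j)) = sqrt(-819/794 + (-17856 - 855*(-4) - 9*(-4)**2)) = sqrt(-819/794 + (-17856 + 3420 - 9*16)) = sqrt(-819/794 + (-17856 + 3420 - 144)) = sqrt(-819/794 - 14580) = sqrt(-11577339/794) = 3*I*sqrt(1021378574)/794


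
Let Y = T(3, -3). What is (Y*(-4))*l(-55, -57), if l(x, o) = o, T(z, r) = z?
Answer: 684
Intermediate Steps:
Y = 3
(Y*(-4))*l(-55, -57) = (3*(-4))*(-57) = -12*(-57) = 684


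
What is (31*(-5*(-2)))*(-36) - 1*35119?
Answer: -46279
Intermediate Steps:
(31*(-5*(-2)))*(-36) - 1*35119 = (31*10)*(-36) - 35119 = 310*(-36) - 35119 = -11160 - 35119 = -46279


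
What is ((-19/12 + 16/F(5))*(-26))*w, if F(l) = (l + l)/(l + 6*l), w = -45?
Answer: 127335/2 ≈ 63668.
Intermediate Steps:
F(l) = 2/7 (F(l) = (2*l)/((7*l)) = (2*l)*(1/(7*l)) = 2/7)
((-19/12 + 16/F(5))*(-26))*w = ((-19/12 + 16/(2/7))*(-26))*(-45) = ((-19*1/12 + 16*(7/2))*(-26))*(-45) = ((-19/12 + 56)*(-26))*(-45) = ((653/12)*(-26))*(-45) = -8489/6*(-45) = 127335/2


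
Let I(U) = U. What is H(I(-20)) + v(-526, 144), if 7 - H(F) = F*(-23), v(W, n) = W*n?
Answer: -76197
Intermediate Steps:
H(F) = 7 + 23*F (H(F) = 7 - F*(-23) = 7 - (-23)*F = 7 + 23*F)
H(I(-20)) + v(-526, 144) = (7 + 23*(-20)) - 526*144 = (7 - 460) - 75744 = -453 - 75744 = -76197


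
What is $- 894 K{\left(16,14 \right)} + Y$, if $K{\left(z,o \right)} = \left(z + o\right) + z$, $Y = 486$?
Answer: $-40638$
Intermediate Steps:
$K{\left(z,o \right)} = o + 2 z$ ($K{\left(z,o \right)} = \left(o + z\right) + z = o + 2 z$)
$- 894 K{\left(16,14 \right)} + Y = - 894 \left(14 + 2 \cdot 16\right) + 486 = - 894 \left(14 + 32\right) + 486 = \left(-894\right) 46 + 486 = -41124 + 486 = -40638$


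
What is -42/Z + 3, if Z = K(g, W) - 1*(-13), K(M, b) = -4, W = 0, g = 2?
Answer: -5/3 ≈ -1.6667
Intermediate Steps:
Z = 9 (Z = -4 - 1*(-13) = -4 + 13 = 9)
-42/Z + 3 = -42/9 + 3 = -42*⅑ + 3 = -14/3 + 3 = -5/3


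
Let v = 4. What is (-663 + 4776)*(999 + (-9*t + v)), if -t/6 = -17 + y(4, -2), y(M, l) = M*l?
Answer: -1427211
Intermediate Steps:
t = 150 (t = -6*(-17 + 4*(-2)) = -6*(-17 - 8) = -6*(-25) = 150)
(-663 + 4776)*(999 + (-9*t + v)) = (-663 + 4776)*(999 + (-9*150 + 4)) = 4113*(999 + (-1350 + 4)) = 4113*(999 - 1346) = 4113*(-347) = -1427211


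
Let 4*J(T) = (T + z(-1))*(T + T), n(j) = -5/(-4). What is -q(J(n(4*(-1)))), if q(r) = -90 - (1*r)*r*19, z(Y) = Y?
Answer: 92635/1024 ≈ 90.464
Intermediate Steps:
n(j) = 5/4 (n(j) = -5*(-¼) = 5/4)
J(T) = T*(-1 + T)/2 (J(T) = ((T - 1)*(T + T))/4 = ((-1 + T)*(2*T))/4 = (2*T*(-1 + T))/4 = T*(-1 + T)/2)
q(r) = -90 - 19*r² (q(r) = -90 - r*r*19 = -90 - r²*19 = -90 - 19*r²)
-q(J(n(4*(-1)))) = -(-90 - 19*25*(-1 + 5/4)²/64) = -(-90 - 19*((½)*(5/4)*(¼))²) = -(-90 - 19*(5/32)²) = -(-90 - 19*25/1024) = -(-90 - 475/1024) = -1*(-92635/1024) = 92635/1024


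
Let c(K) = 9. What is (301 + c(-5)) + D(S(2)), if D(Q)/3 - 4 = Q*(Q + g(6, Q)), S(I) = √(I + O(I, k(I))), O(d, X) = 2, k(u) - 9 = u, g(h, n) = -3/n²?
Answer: 659/2 ≈ 329.50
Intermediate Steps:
g(h, n) = -3/n²
k(u) = 9 + u
S(I) = √(2 + I) (S(I) = √(I + 2) = √(2 + I))
D(Q) = 12 + 3*Q*(Q - 3/Q²) (D(Q) = 12 + 3*(Q*(Q - 3/Q²)) = 12 + 3*Q*(Q - 3/Q²))
(301 + c(-5)) + D(S(2)) = (301 + 9) + (12 - 9/√(2 + 2) + 3*(√(2 + 2))²) = 310 + (12 - 9/(√4) + 3*(√4)²) = 310 + (12 - 9/2 + 3*2²) = 310 + (12 - 9*½ + 3*4) = 310 + (12 - 9/2 + 12) = 310 + 39/2 = 659/2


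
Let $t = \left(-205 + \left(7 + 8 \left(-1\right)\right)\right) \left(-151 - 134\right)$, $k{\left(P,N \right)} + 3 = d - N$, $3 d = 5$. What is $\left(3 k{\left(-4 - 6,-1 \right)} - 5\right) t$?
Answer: $-352260$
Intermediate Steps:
$d = \frac{5}{3}$ ($d = \frac{1}{3} \cdot 5 = \frac{5}{3} \approx 1.6667$)
$k{\left(P,N \right)} = - \frac{4}{3} - N$ ($k{\left(P,N \right)} = -3 - \left(- \frac{5}{3} + N\right) = - \frac{4}{3} - N$)
$t = 58710$ ($t = \left(-205 + \left(7 - 8\right)\right) \left(-285\right) = \left(-205 - 1\right) \left(-285\right) = \left(-206\right) \left(-285\right) = 58710$)
$\left(3 k{\left(-4 - 6,-1 \right)} - 5\right) t = \left(3 \left(- \frac{4}{3} - -1\right) - 5\right) 58710 = \left(3 \left(- \frac{4}{3} + 1\right) - 5\right) 58710 = \left(3 \left(- \frac{1}{3}\right) - 5\right) 58710 = \left(-1 - 5\right) 58710 = \left(-6\right) 58710 = -352260$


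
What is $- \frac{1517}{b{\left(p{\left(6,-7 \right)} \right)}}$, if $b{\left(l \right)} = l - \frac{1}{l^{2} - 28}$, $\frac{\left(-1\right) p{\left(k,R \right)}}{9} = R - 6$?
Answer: $- \frac{20723737}{1598336} \approx -12.966$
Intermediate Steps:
$p{\left(k,R \right)} = 54 - 9 R$ ($p{\left(k,R \right)} = - 9 \left(R - 6\right) = - 9 \left(-6 + R\right) = 54 - 9 R$)
$b{\left(l \right)} = l - \frac{1}{-28 + l^{2}}$
$- \frac{1517}{b{\left(p{\left(6,-7 \right)} \right)}} = - \frac{1517}{\frac{1}{-28 + \left(54 - -63\right)^{2}} \left(-1 + \left(54 - -63\right)^{3} - 28 \left(54 - -63\right)\right)} = - \frac{1517}{\frac{1}{-28 + \left(54 + 63\right)^{2}} \left(-1 + \left(54 + 63\right)^{3} - 28 \left(54 + 63\right)\right)} = - \frac{1517}{\frac{1}{-28 + 117^{2}} \left(-1 + 117^{3} - 3276\right)} = - \frac{1517}{\frac{1}{-28 + 13689} \left(-1 + 1601613 - 3276\right)} = - \frac{1517}{\frac{1}{13661} \cdot 1598336} = - \frac{1517}{\frac{1598336}{13661}} = \left(-1517\right) \frac{13661}{1598336} = - \frac{20723737}{1598336}$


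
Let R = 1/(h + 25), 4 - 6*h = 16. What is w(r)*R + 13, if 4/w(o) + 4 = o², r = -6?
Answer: 2393/184 ≈ 13.005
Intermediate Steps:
h = -2 (h = ⅔ - ⅙*16 = ⅔ - 8/3 = -2)
w(o) = 4/(-4 + o²)
R = 1/23 (R = 1/(-2 + 25) = 1/23 ≈ 0.043478)
w(r)*R + 13 = (4/(-4 + (-6)²))*(1/23) + 13 = (4/(-4 + 36))*(1/23) + 13 = (4/32)*(1/23) + 13 = (4*(1/32))*(1/23) + 13 = (⅛)*(1/23) + 13 = 1/184 + 13 = 2393/184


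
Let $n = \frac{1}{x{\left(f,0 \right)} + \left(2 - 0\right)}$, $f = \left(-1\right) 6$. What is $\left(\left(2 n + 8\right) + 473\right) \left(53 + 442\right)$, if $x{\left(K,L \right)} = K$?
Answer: $\frac{475695}{2} \approx 2.3785 \cdot 10^{5}$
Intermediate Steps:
$f = -6$
$n = - \frac{1}{4}$ ($n = \frac{1}{-6 + \left(2 - 0\right)} = \frac{1}{-6 + \left(2 + 0\right)} = \frac{1}{-6 + 2} = \frac{1}{-4} = - \frac{1}{4} \approx -0.25$)
$\left(\left(2 n + 8\right) + 473\right) \left(53 + 442\right) = \left(\left(2 \left(- \frac{1}{4}\right) + 8\right) + 473\right) \left(53 + 442\right) = \left(\left(- \frac{1}{2} + 8\right) + 473\right) 495 = \left(\frac{15}{2} + 473\right) 495 = \frac{961}{2} \cdot 495 = \frac{475695}{2}$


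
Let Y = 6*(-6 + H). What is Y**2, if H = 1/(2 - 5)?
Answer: 1444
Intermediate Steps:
H = -1/3 (H = 1/(-3) = -1/3 ≈ -0.33333)
Y = -38 (Y = 6*(-6 - 1/3) = 6*(-19/3) = -38)
Y**2 = (-38)**2 = 1444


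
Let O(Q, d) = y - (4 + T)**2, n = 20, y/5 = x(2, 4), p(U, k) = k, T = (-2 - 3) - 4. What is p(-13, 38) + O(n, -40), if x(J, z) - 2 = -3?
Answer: 8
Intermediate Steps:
x(J, z) = -1 (x(J, z) = 2 - 3 = -1)
T = -9 (T = -5 - 4 = -9)
y = -5 (y = 5*(-1) = -5)
O(Q, d) = -30 (O(Q, d) = -5 - (4 - 9)**2 = -5 - 1*(-5)**2 = -5 - 1*25 = -5 - 25 = -30)
p(-13, 38) + O(n, -40) = 38 - 30 = 8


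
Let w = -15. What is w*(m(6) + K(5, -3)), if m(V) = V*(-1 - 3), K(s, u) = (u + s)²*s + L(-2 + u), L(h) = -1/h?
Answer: 57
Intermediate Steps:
K(s, u) = -1/(-2 + u) + s*(s + u)² (K(s, u) = (u + s)²*s - 1/(-2 + u) = (s + u)²*s - 1/(-2 + u) = s*(s + u)² - 1/(-2 + u) = -1/(-2 + u) + s*(s + u)²)
m(V) = -4*V (m(V) = V*(-4) = -4*V)
w*(m(6) + K(5, -3)) = -15*(-4*6 + (-1 + 5*(5 - 3)²*(-2 - 3))/(-2 - 3)) = -15*(-24 + (-1 + 5*2²*(-5))/(-5)) = -15*(-24 - (-1 + 5*4*(-5))/5) = -15*(-24 - (-1 - 100)/5) = -15*(-24 - ⅕*(-101)) = -15*(-24 + 101/5) = -15*(-19/5) = 57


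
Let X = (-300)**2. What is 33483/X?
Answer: 11161/30000 ≈ 0.37203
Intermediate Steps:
X = 90000
33483/X = 33483/90000 = 33483*(1/90000) = 11161/30000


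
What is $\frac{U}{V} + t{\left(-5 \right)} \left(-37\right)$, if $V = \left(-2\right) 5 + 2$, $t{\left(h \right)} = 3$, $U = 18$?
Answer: $- \frac{453}{4} \approx -113.25$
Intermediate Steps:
$V = -8$ ($V = -10 + 2 = -8$)
$\frac{U}{V} + t{\left(-5 \right)} \left(-37\right) = \frac{18}{-8} + 3 \left(-37\right) = 18 \left(- \frac{1}{8}\right) - 111 = - \frac{9}{4} - 111 = - \frac{453}{4}$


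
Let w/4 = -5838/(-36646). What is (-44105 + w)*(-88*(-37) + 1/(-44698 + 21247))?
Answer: -61705502089612745/429692673 ≈ -1.4360e+8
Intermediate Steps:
w = 11676/18323 (w = 4*(-5838/(-36646)) = 4*(-5838*(-1)/36646) = 4*(-1*(-2919/18323)) = 4*(2919/18323) = 11676/18323 ≈ 0.63723)
(-44105 + w)*(-88*(-37) + 1/(-44698 + 21247)) = (-44105 + 11676/18323)*(-88*(-37) + 1/(-44698 + 21247)) = -808124239*(3256 + 1/(-23451))/18323 = -808124239*(3256 - 1/23451)/18323 = -808124239/18323*76356455/23451 = -61705502089612745/429692673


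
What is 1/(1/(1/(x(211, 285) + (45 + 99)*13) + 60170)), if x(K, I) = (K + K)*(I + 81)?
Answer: 9406015081/156324 ≈ 60170.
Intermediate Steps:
x(K, I) = 2*K*(81 + I) (x(K, I) = (2*K)*(81 + I) = 2*K*(81 + I))
1/(1/(1/(x(211, 285) + (45 + 99)*13) + 60170)) = 1/(1/(1/(2*211*(81 + 285) + (45 + 99)*13) + 60170)) = 1/(1/(1/(2*211*366 + 144*13) + 60170)) = 1/(1/(1/(154452 + 1872) + 60170)) = 1/(1/(1/156324 + 60170)) = 1/(1/(9406015081/156324)) = 1/(156324/9406015081) = 9406015081/156324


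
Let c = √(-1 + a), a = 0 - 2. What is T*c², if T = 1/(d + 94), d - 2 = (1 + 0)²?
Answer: -3/97 ≈ -0.030928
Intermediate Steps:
a = -2
d = 3 (d = 2 + (1 + 0)² = 2 + 1² = 2 + 1 = 3)
c = I*√3 (c = √(-1 - 2) = √(-3) = I*√3 ≈ 1.732*I)
T = 1/97 (T = 1/(3 + 94) = 1/97 ≈ 0.010309)
T*c² = (I*√3)²/97 = (1/97)*(-3) = -3/97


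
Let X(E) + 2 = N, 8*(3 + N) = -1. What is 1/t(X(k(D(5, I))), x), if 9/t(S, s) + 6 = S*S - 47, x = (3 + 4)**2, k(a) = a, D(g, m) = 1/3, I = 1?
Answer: -1711/576 ≈ -2.9705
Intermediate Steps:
D(g, m) = 1/3
N = -25/8 (N = -3 + (1/8)*(-1) = -3 - 1/8 = -25/8 ≈ -3.1250)
X(E) = -41/8 (X(E) = -2 - 25/8 = -41/8)
x = 49 (x = 7**2 = 49)
t(S, s) = 9/(-53 + S**2) (t(S, s) = 9/(-6 + (S*S - 47)) = 9/(-6 + (S**2 - 47)) = 9/(-6 + (-47 + S**2)) = 9/(-53 + S**2))
1/t(X(k(D(5, I))), x) = 1/(9/(-53 + (-41/8)**2)) = 1/(9/(-53 + 1681/64)) = 1/(9/(-1711/64)) = 1/(9*(-64/1711)) = 1/(-576/1711) = -1711/576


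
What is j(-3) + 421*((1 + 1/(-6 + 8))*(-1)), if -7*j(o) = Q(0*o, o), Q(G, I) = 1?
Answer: -8843/14 ≈ -631.64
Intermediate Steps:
j(o) = -⅐ (j(o) = -⅐*1 = -⅐)
j(-3) + 421*((1 + 1/(-6 + 8))*(-1)) = -⅐ + 421*((1 + 1/(-6 + 8))*(-1)) = -⅐ + 421*((1 + 1/2)*(-1)) = -⅐ + 421*((1 + ½)*(-1)) = -⅐ + 421*((3/2)*(-1)) = -⅐ + 421*(-3/2) = -⅐ - 1263/2 = -8843/14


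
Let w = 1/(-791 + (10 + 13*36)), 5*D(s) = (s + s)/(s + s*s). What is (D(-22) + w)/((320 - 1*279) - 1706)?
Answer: 731/54720225 ≈ 1.3359e-5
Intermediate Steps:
D(s) = 2*s/(5*(s + s²)) (D(s) = ((s + s)/(s + s*s))/5 = ((2*s)/(s + s²))/5 = (2*s/(s + s²))/5 = 2*s/(5*(s + s²)))
w = -1/313 (w = 1/(-791 + (10 + 468)) = 1/(-791 + 478) = 1/(-313) = -1/313 ≈ -0.0031949)
(D(-22) + w)/((320 - 1*279) - 1706) = (2/(5*(1 - 22)) - 1/313)/((320 - 1*279) - 1706) = ((⅖)/(-21) - 1/313)/((320 - 279) - 1706) = ((⅖)*(-1/21) - 1/313)/(41 - 1706) = (-2/105 - 1/313)/(-1665) = -731/32865*(-1/1665) = 731/54720225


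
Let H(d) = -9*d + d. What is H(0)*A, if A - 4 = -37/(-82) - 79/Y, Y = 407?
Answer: 0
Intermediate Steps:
H(d) = -8*d
A = 142077/33374 (A = 4 + (-37/(-82) - 79/407) = 4 + (-37*(-1/82) - 79*1/407) = 4 + (37/82 - 79/407) = 4 + 8581/33374 = 142077/33374 ≈ 4.2571)
H(0)*A = -8*0*(142077/33374) = 0*(142077/33374) = 0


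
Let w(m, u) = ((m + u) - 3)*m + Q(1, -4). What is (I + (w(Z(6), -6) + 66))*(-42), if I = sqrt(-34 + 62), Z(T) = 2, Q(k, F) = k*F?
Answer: -2016 - 84*sqrt(7) ≈ -2238.2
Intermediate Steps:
Q(k, F) = F*k
w(m, u) = -4 + m*(-3 + m + u) (w(m, u) = ((m + u) - 3)*m - 4*1 = (-3 + m + u)*m - 4 = m*(-3 + m + u) - 4 = -4 + m*(-3 + m + u))
I = 2*sqrt(7) (I = sqrt(28) = 2*sqrt(7) ≈ 5.2915)
(I + (w(Z(6), -6) + 66))*(-42) = (2*sqrt(7) + ((-4 + 2**2 - 3*2 + 2*(-6)) + 66))*(-42) = (2*sqrt(7) + ((-4 + 4 - 6 - 12) + 66))*(-42) = (2*sqrt(7) + (-18 + 66))*(-42) = (2*sqrt(7) + 48)*(-42) = (48 + 2*sqrt(7))*(-42) = -2016 - 84*sqrt(7)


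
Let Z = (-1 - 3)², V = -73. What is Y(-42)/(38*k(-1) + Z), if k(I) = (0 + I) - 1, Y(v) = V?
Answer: 73/60 ≈ 1.2167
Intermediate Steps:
Y(v) = -73
Z = 16 (Z = (-4)² = 16)
k(I) = -1 + I (k(I) = I - 1 = -1 + I)
Y(-42)/(38*k(-1) + Z) = -73/(38*(-1 - 1) + 16) = -73/(38*(-2) + 16) = -73/(-76 + 16) = -73/(-60) = -73*(-1/60) = 73/60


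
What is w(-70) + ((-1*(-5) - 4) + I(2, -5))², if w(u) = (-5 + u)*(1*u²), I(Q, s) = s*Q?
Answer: -367419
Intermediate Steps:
I(Q, s) = Q*s
w(u) = u²*(-5 + u) (w(u) = (-5 + u)*u² = u²*(-5 + u))
w(-70) + ((-1*(-5) - 4) + I(2, -5))² = (-70)²*(-5 - 70) + ((-1*(-5) - 4) + 2*(-5))² = 4900*(-75) + ((5 - 4) - 10)² = -367500 + (1 - 10)² = -367500 + (-9)² = -367500 + 81 = -367419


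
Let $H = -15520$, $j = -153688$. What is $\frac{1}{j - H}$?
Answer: $- \frac{1}{138168} \approx -7.2376 \cdot 10^{-6}$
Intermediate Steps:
$\frac{1}{j - H} = \frac{1}{-153688 - -15520} = \frac{1}{-153688 + 15520} = \frac{1}{-138168} = - \frac{1}{138168}$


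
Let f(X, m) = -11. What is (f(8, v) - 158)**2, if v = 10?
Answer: 28561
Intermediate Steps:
(f(8, v) - 158)**2 = (-11 - 158)**2 = (-169)**2 = 28561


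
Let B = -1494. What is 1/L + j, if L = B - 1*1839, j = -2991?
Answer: -9969004/3333 ≈ -2991.0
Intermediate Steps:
L = -3333 (L = -1494 - 1*1839 = -1494 - 1839 = -3333)
1/L + j = 1/(-3333) - 2991 = -1/3333 - 2991 = -9969004/3333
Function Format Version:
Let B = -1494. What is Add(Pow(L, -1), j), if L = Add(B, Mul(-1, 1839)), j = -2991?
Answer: Rational(-9969004, 3333) ≈ -2991.0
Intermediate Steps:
L = -3333 (L = Add(-1494, Mul(-1, 1839)) = Add(-1494, -1839) = -3333)
Add(Pow(L, -1), j) = Add(Pow(-3333, -1), -2991) = Add(Rational(-1, 3333), -2991) = Rational(-9969004, 3333)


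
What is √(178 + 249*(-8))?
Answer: I*√1814 ≈ 42.591*I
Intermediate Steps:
√(178 + 249*(-8)) = √(178 - 1992) = √(-1814) = I*√1814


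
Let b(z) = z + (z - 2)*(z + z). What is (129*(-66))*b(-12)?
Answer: -2758536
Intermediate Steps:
b(z) = z + 2*z*(-2 + z) (b(z) = z + (-2 + z)*(2*z) = z + 2*z*(-2 + z))
(129*(-66))*b(-12) = (129*(-66))*(-12*(-3 + 2*(-12))) = -(-102168)*(-3 - 24) = -(-102168)*(-27) = -8514*324 = -2758536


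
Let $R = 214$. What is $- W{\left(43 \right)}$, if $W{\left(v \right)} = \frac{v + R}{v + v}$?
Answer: $- \frac{257}{86} \approx -2.9884$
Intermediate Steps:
$W{\left(v \right)} = \frac{214 + v}{2 v}$ ($W{\left(v \right)} = \frac{v + 214}{v + v} = \frac{214 + v}{2 v}$)
$- W{\left(43 \right)} = - \frac{214 + 43}{2 \cdot 43} = - \frac{257}{2 \cdot 43} = \left(-1\right) \frac{257}{86} = - \frac{257}{86}$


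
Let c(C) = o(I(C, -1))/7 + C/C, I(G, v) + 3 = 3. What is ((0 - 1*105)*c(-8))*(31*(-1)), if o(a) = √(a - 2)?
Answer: 3255 + 465*I*√2 ≈ 3255.0 + 657.61*I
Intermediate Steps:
I(G, v) = 0 (I(G, v) = -3 + 3 = 0)
o(a) = √(-2 + a)
c(C) = 1 + I*√2/7 (c(C) = √(-2 + 0)/7 + C/C = √(-2)*(⅐) + 1 = (I*√2)*(⅐) + 1 = I*√2/7 + 1 = 1 + I*√2/7)
((0 - 1*105)*c(-8))*(31*(-1)) = ((0 - 1*105)*(1 + I*√2/7))*(31*(-1)) = ((0 - 105)*(1 + I*√2/7))*(-31) = -105*(1 + I*√2/7)*(-31) = (-105 - 15*I*√2)*(-31) = 3255 + 465*I*√2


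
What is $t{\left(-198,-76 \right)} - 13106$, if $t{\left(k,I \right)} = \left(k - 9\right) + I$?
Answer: $-13389$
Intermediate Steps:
$t{\left(k,I \right)} = -9 + I + k$ ($t{\left(k,I \right)} = \left(-9 + k\right) + I = -9 + I + k$)
$t{\left(-198,-76 \right)} - 13106 = \left(-9 - 76 - 198\right) - 13106 = -283 - 13106 = -13389$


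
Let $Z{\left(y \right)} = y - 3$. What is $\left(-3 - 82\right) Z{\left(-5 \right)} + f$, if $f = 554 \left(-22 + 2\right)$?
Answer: $-10400$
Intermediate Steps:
$Z{\left(y \right)} = -3 + y$
$f = -11080$ ($f = 554 \left(-20\right) = -11080$)
$\left(-3 - 82\right) Z{\left(-5 \right)} + f = \left(-3 - 82\right) \left(-3 - 5\right) - 11080 = \left(-85\right) \left(-8\right) - 11080 = 680 - 11080 = -10400$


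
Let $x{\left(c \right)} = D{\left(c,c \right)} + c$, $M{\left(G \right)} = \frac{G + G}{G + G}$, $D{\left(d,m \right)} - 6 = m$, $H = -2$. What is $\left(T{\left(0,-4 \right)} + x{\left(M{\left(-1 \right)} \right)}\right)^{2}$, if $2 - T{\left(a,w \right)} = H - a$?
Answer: $144$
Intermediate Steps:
$D{\left(d,m \right)} = 6 + m$
$T{\left(a,w \right)} = 4 + a$ ($T{\left(a,w \right)} = 2 - \left(-2 - a\right) = 2 + \left(2 + a\right) = 4 + a$)
$M{\left(G \right)} = 1$ ($M{\left(G \right)} = \frac{2 G}{2 G} = 2 G \frac{1}{2 G} = 1$)
$x{\left(c \right)} = 6 + 2 c$ ($x{\left(c \right)} = \left(6 + c\right) + c = 6 + 2 c$)
$\left(T{\left(0,-4 \right)} + x{\left(M{\left(-1 \right)} \right)}\right)^{2} = \left(\left(4 + 0\right) + \left(6 + 2 \cdot 1\right)\right)^{2} = \left(4 + \left(6 + 2\right)\right)^{2} = \left(4 + 8\right)^{2} = 12^{2} = 144$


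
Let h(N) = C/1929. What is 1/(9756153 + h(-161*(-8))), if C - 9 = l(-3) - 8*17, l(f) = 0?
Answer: 1929/18819619010 ≈ 1.0250e-7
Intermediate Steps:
C = -127 (C = 9 + (0 - 8*17) = 9 + (0 - 136) = 9 - 136 = -127)
h(N) = -127/1929
1/(9756153 + h(-161*(-8))) = 1/(9756153 - 127/1929) = 1/(18819619010/1929) = 1929/18819619010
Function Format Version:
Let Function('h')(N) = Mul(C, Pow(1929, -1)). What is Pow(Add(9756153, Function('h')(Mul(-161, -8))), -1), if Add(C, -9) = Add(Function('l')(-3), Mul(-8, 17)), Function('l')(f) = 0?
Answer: Rational(1929, 18819619010) ≈ 1.0250e-7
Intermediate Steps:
C = -127 (C = Add(9, Add(0, Mul(-8, 17))) = Add(9, Add(0, -136)) = Add(9, -136) = -127)
Function('h')(N) = Rational(-127, 1929) (Function('h')(N) = Mul(-127, Pow(1929, -1)) = Mul(-127, Rational(1, 1929)) = Rational(-127, 1929))
Pow(Add(9756153, Function('h')(Mul(-161, -8))), -1) = Pow(Add(9756153, Rational(-127, 1929)), -1) = Pow(Rational(18819619010, 1929), -1) = Rational(1929, 18819619010)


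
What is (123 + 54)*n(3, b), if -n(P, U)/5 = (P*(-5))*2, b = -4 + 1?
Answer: 26550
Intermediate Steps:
b = -3
n(P, U) = 50*P (n(P, U) = -5*P*(-5)*2 = -5*(-5*P)*2 = -(-50)*P = 50*P)
(123 + 54)*n(3, b) = (123 + 54)*(50*3) = 177*150 = 26550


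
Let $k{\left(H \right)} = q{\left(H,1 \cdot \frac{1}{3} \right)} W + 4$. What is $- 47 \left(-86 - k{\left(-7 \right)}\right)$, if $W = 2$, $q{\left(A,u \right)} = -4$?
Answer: $3854$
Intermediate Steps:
$k{\left(H \right)} = -4$ ($k{\left(H \right)} = \left(-4\right) 2 + 4 = -8 + 4 = -4$)
$- 47 \left(-86 - k{\left(-7 \right)}\right) = - 47 \left(-86 - -4\right) = - 47 \left(-86 + 4\right) = \left(-47\right) \left(-82\right) = 3854$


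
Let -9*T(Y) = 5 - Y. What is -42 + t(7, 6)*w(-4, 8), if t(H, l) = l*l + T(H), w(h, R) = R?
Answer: 2230/9 ≈ 247.78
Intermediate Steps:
T(Y) = -5/9 + Y/9 (T(Y) = -(5 - Y)/9 = -5/9 + Y/9)
t(H, l) = -5/9 + l² + H/9 (t(H, l) = l*l + (-5/9 + H/9) = l² + (-5/9 + H/9) = -5/9 + l² + H/9)
-42 + t(7, 6)*w(-4, 8) = -42 + (-5/9 + 6² + (⅑)*7)*8 = -42 + (-5/9 + 36 + 7/9)*8 = -42 + (326/9)*8 = -42 + 2608/9 = 2230/9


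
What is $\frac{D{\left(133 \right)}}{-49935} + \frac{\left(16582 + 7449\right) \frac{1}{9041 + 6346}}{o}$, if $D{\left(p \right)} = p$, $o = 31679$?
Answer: $- \frac{7070018536}{2704506082195} \approx -0.0026142$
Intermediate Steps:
$\frac{D{\left(133 \right)}}{-49935} + \frac{\left(16582 + 7449\right) \frac{1}{9041 + 6346}}{o} = \frac{133}{-49935} + \frac{\left(16582 + 7449\right) \frac{1}{9041 + 6346}}{31679} = 133 \left(- \frac{1}{49935}\right) + \frac{24031}{15387} \cdot \frac{1}{31679} = - \frac{133}{49935} + 24031 \cdot \frac{1}{15387} \cdot \frac{1}{31679} = - \frac{133}{49935} + \frac{24031}{15387} \cdot \frac{1}{31679} = - \frac{133}{49935} + \frac{24031}{487444773} = - \frac{7070018536}{2704506082195}$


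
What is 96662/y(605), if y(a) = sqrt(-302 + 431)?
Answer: 96662*sqrt(129)/129 ≈ 8510.6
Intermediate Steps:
y(a) = sqrt(129)
96662/y(605) = 96662/(sqrt(129)) = 96662*(sqrt(129)/129) = 96662*sqrt(129)/129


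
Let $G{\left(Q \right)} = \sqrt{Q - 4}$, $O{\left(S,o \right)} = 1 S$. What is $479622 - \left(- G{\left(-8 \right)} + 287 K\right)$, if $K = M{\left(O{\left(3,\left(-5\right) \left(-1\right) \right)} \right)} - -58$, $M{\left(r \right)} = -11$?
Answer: $466133 + 2 i \sqrt{3} \approx 4.6613 \cdot 10^{5} + 3.4641 i$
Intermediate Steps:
$O{\left(S,o \right)} = S$
$K = 47$ ($K = -11 - -58 = -11 + 58 = 47$)
$G{\left(Q \right)} = \sqrt{-4 + Q}$
$479622 - \left(- G{\left(-8 \right)} + 287 K\right) = 479622 + \left(\sqrt{-4 - 8} - 13489\right) = 479622 - \left(13489 - \sqrt{-12}\right) = 479622 - \left(13489 - 2 i \sqrt{3}\right) = 466133 + 2 i \sqrt{3}$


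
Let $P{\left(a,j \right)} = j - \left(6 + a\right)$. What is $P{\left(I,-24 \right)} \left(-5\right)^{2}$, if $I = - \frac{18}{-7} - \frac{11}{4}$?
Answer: $- \frac{20875}{28} \approx -745.54$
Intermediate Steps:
$I = - \frac{5}{28}$ ($I = \left(-18\right) \left(- \frac{1}{7}\right) - \frac{11}{4} = \frac{18}{7} - \frac{11}{4} = - \frac{5}{28} \approx -0.17857$)
$P{\left(a,j \right)} = -6 + j - a$ ($P{\left(a,j \right)} = j - \left(6 + a\right) = -6 + j - a$)
$P{\left(I,-24 \right)} \left(-5\right)^{2} = \left(-6 - 24 - - \frac{5}{28}\right) \left(-5\right)^{2} = \left(-6 - 24 + \frac{5}{28}\right) 25 = \left(- \frac{835}{28}\right) 25 = - \frac{20875}{28}$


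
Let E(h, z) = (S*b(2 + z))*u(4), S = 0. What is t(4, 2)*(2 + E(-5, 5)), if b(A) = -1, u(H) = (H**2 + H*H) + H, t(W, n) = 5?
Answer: 10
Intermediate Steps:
u(H) = H + 2*H**2 (u(H) = (H**2 + H**2) + H = 2*H**2 + H = H + 2*H**2)
E(h, z) = 0 (E(h, z) = (0*(-1))*(4*(1 + 2*4)) = 0*(4*(1 + 8)) = 0*(4*9) = 0*36 = 0)
t(4, 2)*(2 + E(-5, 5)) = 5*(2 + 0) = 5*2 = 10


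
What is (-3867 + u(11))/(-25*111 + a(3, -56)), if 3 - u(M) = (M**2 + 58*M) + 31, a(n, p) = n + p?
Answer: 2327/1414 ≈ 1.6457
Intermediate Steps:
u(M) = -28 - M**2 - 58*M (u(M) = 3 - ((M**2 + 58*M) + 31) = 3 - (31 + M**2 + 58*M) = 3 + (-31 - M**2 - 58*M) = -28 - M**2 - 58*M)
(-3867 + u(11))/(-25*111 + a(3, -56)) = (-3867 + (-28 - 1*11**2 - 58*11))/(-25*111 + (3 - 56)) = (-3867 + (-28 - 1*121 - 638))/(-2775 - 53) = (-3867 + (-28 - 121 - 638))/(-2828) = (-3867 - 787)*(-1/2828) = -4654*(-1/2828) = 2327/1414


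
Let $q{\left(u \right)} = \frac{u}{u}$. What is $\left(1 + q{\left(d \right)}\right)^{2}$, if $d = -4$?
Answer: $4$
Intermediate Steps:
$q{\left(u \right)} = 1$
$\left(1 + q{\left(d \right)}\right)^{2} = \left(1 + 1\right)^{2} = 2^{2} = 4$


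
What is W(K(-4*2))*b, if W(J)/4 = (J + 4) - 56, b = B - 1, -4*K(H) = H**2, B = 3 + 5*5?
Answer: -7344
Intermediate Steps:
B = 28 (B = 3 + 25 = 28)
K(H) = -H**2/4
b = 27 (b = 28 - 1 = 27)
W(J) = -208 + 4*J (W(J) = 4*((J + 4) - 56) = 4*((4 + J) - 56) = 4*(-52 + J) = -208 + 4*J)
W(K(-4*2))*b = (-208 + 4*(-(-4*2)**2/4))*27 = (-208 + 4*(-1/4*(-8)**2))*27 = (-208 + 4*(-1/4*64))*27 = (-208 + 4*(-16))*27 = (-208 - 64)*27 = -272*27 = -7344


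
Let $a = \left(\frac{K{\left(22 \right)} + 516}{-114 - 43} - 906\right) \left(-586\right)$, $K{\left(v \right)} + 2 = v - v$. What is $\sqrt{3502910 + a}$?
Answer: $\frac{\sqrt{99477066102}}{157} \approx 2008.9$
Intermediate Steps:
$K{\left(v \right)} = -2$ ($K{\left(v \right)} = -2 + \left(v - v\right) = -2 + 0 = -2$)
$a = \frac{83655016}{157}$ ($a = \left(\frac{-2 + 516}{-114 - 43} - 906\right) \left(-586\right) = \left(\frac{514}{-157} - 906\right) \left(-586\right) = \left(514 \left(- \frac{1}{157}\right) - 906\right) \left(-586\right) = \left(- \frac{514}{157} - 906\right) \left(-586\right) = \left(- \frac{142756}{157}\right) \left(-586\right) = \frac{83655016}{157} \approx 5.3283 \cdot 10^{5}$)
$\sqrt{3502910 + a} = \sqrt{3502910 + \frac{83655016}{157}} = \sqrt{\frac{633611886}{157}} = \frac{\sqrt{99477066102}}{157}$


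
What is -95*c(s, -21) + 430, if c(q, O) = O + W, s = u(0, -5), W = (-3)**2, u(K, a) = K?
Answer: 1570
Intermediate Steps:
W = 9
s = 0
c(q, O) = 9 + O (c(q, O) = O + 9 = 9 + O)
-95*c(s, -21) + 430 = -95*(9 - 21) + 430 = -95*(-12) + 430 = 1140 + 430 = 1570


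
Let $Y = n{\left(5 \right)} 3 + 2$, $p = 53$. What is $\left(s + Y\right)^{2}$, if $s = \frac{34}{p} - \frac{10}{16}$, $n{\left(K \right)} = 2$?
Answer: $\frac{11553201}{179776} \approx 64.264$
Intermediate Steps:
$s = \frac{7}{424}$ ($s = \frac{34}{53} - \frac{10}{16} = 34 \cdot \frac{1}{53} - \frac{5}{8} = \frac{34}{53} - \frac{5}{8} = \frac{7}{424} \approx 0.016509$)
$Y = 8$ ($Y = 2 \cdot 3 + 2 = 6 + 2 = 8$)
$\left(s + Y\right)^{2} = \left(\frac{7}{424} + 8\right)^{2} = \left(\frac{3399}{424}\right)^{2} = \frac{11553201}{179776}$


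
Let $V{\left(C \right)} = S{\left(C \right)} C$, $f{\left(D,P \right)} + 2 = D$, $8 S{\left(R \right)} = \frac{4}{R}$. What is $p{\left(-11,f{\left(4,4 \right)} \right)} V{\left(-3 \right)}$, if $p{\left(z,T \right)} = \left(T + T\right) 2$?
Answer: $4$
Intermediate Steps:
$S{\left(R \right)} = \frac{1}{2 R}$ ($S{\left(R \right)} = \frac{4 \frac{1}{R}}{8} = \frac{1}{2 R}$)
$f{\left(D,P \right)} = -2 + D$
$p{\left(z,T \right)} = 4 T$ ($p{\left(z,T \right)} = 2 T 2 = 4 T$)
$V{\left(C \right)} = \frac{1}{2}$ ($V{\left(C \right)} = \frac{1}{2 C} C = \frac{1}{2}$)
$p{\left(-11,f{\left(4,4 \right)} \right)} V{\left(-3 \right)} = 4 \left(-2 + 4\right) \frac{1}{2} = 4 \cdot 2 \cdot \frac{1}{2} = 8 \cdot \frac{1}{2} = 4$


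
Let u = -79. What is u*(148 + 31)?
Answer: -14141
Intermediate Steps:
u*(148 + 31) = -79*(148 + 31) = -79*179 = -14141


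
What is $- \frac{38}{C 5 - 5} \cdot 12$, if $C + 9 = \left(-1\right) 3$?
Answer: $\frac{456}{65} \approx 7.0154$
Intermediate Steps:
$C = -12$ ($C = -9 - 3 = -12$)
$- \frac{38}{C 5 - 5} \cdot 12 = - \frac{38}{\left(-12\right) 5 - 5} \cdot 12 = - \frac{38}{-60 - 5} \cdot 12 = - \frac{38}{-65} \cdot 12 = \left(-38\right) \left(- \frac{1}{65}\right) 12 = \frac{38}{65} \cdot 12 = \frac{456}{65}$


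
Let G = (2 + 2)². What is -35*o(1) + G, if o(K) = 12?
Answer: -404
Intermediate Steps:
G = 16 (G = 4² = 16)
-35*o(1) + G = -35*12 + 16 = -420 + 16 = -404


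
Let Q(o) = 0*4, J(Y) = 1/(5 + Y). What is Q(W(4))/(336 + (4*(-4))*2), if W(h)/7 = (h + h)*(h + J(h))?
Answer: 0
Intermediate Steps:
W(h) = 14*h*(h + 1/(5 + h)) (W(h) = 7*((h + h)*(h + 1/(5 + h))) = 7*((2*h)*(h + 1/(5 + h))) = 7*(2*h*(h + 1/(5 + h))) = 14*h*(h + 1/(5 + h)))
Q(o) = 0
Q(W(4))/(336 + (4*(-4))*2) = 0/(336 + (4*(-4))*2) = 0/(336 - 16*2) = 0/(336 - 32) = 0/304 = (1/304)*0 = 0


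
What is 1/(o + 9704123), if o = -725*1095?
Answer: 1/8910248 ≈ 1.1223e-7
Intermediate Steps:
o = -793875
1/(o + 9704123) = 1/(-793875 + 9704123) = 1/8910248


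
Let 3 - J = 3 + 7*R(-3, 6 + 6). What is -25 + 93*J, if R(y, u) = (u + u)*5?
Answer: -78145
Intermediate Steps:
R(y, u) = 10*u (R(y, u) = (2*u)*5 = 10*u)
J = -840 (J = 3 - (3 + 7*(10*(6 + 6))) = 3 - (3 + 7*(10*12)) = 3 - (3 + 7*120) = 3 - (3 + 840) = 3 - 1*843 = 3 - 843 = -840)
-25 + 93*J = -25 + 93*(-840) = -25 - 78120 = -78145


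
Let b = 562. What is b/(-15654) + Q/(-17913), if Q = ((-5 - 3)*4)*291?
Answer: 22617157/46735017 ≈ 0.48394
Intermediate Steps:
Q = -9312 (Q = -8*4*291 = -32*291 = -9312)
b/(-15654) + Q/(-17913) = 562/(-15654) - 9312/(-17913) = 562*(-1/15654) - 9312*(-1/17913) = -281/7827 + 3104/5971 = 22617157/46735017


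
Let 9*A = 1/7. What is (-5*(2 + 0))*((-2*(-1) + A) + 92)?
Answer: -59230/63 ≈ -940.16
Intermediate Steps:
A = 1/63 (A = (1/7)/9 = (1*(⅐))/9 = (⅑)*(⅐) = 1/63 ≈ 0.015873)
(-5*(2 + 0))*((-2*(-1) + A) + 92) = (-5*(2 + 0))*((-2*(-1) + 1/63) + 92) = (-5*2)*((2 + 1/63) + 92) = -10*(127/63 + 92) = -10*5923/63 = -59230/63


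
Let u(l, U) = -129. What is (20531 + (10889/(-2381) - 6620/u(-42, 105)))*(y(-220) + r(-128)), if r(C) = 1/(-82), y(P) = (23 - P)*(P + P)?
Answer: -27707014595464589/12593109 ≈ -2.2002e+9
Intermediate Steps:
y(P) = 2*P*(23 - P) (y(P) = (23 - P)*(2*P) = 2*P*(23 - P))
r(C) = -1/82
(20531 + (10889/(-2381) - 6620/u(-42, 105)))*(y(-220) + r(-128)) = (20531 + (10889/(-2381) - 6620/(-129)))*(2*(-220)*(23 - 1*(-220)) - 1/82) = (20531 + (10889*(-1/2381) - 6620*(-1/129)))*(2*(-220)*(23 + 220) - 1/82) = (20531 + (-10889/2381 + 6620/129))*(2*(-220)*243 - 1/82) = (20531 + 14357539/307149)*(-106920 - 1/82) = (6320433658/307149)*(-8767441/82) = -27707014595464589/12593109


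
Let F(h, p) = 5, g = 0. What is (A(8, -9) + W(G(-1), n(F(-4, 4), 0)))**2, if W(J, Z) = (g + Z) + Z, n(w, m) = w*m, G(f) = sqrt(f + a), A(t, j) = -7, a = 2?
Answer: 49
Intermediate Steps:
G(f) = sqrt(2 + f) (G(f) = sqrt(f + 2) = sqrt(2 + f))
n(w, m) = m*w
W(J, Z) = 2*Z (W(J, Z) = (0 + Z) + Z = Z + Z = 2*Z)
(A(8, -9) + W(G(-1), n(F(-4, 4), 0)))**2 = (-7 + 2*(0*5))**2 = (-7 + 2*0)**2 = (-7 + 0)**2 = (-7)**2 = 49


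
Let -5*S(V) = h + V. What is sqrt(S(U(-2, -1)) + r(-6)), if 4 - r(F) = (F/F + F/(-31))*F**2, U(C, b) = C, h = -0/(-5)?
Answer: 7*I*sqrt(18910)/155 ≈ 6.2103*I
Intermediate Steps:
h = 0 (h = -0*(-1)/5 = -12*0 = 0)
r(F) = 4 - F**2*(1 - F/31) (r(F) = 4 - (F/F + F/(-31))*F**2 = 4 - (1 + F*(-1/31))*F**2 = 4 - (1 - F/31)*F**2 = 4 - F**2*(1 - F/31))
S(V) = -V/5 (S(V) = -(0 + V)/5 = -V/5)
sqrt(S(U(-2, -1)) + r(-6)) = sqrt(-1/5*(-2) + (4 - 1*(-6)**2 + (1/31)*(-6)**3)) = sqrt(2/5 + (4 - 1*36 + (1/31)*(-216))) = sqrt(2/5 + (4 - 36 - 216/31)) = sqrt(2/5 - 1208/31) = sqrt(-5978/155) = 7*I*sqrt(18910)/155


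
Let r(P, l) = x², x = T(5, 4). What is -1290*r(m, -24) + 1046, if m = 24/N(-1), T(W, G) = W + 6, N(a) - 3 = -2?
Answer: -155044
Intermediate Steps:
N(a) = 1 (N(a) = 3 - 2 = 1)
T(W, G) = 6 + W
x = 11 (x = 6 + 5 = 11)
m = 24 (m = 24/1 = 24*1 = 24)
r(P, l) = 121 (r(P, l) = 11² = 121)
-1290*r(m, -24) + 1046 = -1290*121 + 1046 = -156090 + 1046 = -155044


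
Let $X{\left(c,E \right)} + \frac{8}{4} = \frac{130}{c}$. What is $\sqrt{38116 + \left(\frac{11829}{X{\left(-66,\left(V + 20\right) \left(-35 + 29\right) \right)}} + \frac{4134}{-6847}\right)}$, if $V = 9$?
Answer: $\frac{\sqrt{28267686930688603}}{896957} \approx 187.44$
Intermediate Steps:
$X{\left(c,E \right)} = -2 + \frac{130}{c}$
$\sqrt{38116 + \left(\frac{11829}{X{\left(-66,\left(V + 20\right) \left(-35 + 29\right) \right)}} + \frac{4134}{-6847}\right)} = \sqrt{38116 + \left(\frac{11829}{-2 + \frac{130}{-66}} + \frac{4134}{-6847}\right)} = \sqrt{38116 + \left(\frac{11829}{-2 + 130 \left(- \frac{1}{66}\right)} + 4134 \left(- \frac{1}{6847}\right)\right)} = \sqrt{38116 + \left(\frac{11829}{-2 - \frac{65}{33}} - \frac{4134}{6847}\right)} = \sqrt{38116 + \left(\frac{11829}{- \frac{131}{33}} - \frac{4134}{6847}\right)} = \sqrt{38116 + \left(11829 \left(- \frac{33}{131}\right) - \frac{4134}{6847}\right)} = \sqrt{38116 - \frac{2673315933}{896957}} = \sqrt{\frac{31515097079}{896957}} = \frac{\sqrt{28267686930688603}}{896957}$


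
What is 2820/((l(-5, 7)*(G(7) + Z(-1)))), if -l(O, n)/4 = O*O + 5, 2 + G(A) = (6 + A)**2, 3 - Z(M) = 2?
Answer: -47/336 ≈ -0.13988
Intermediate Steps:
Z(M) = 1 (Z(M) = 3 - 1*2 = 3 - 2 = 1)
G(A) = -2 + (6 + A)**2
l(O, n) = -20 - 4*O**2 (l(O, n) = -4*(O*O + 5) = -4*(O**2 + 5) = -4*(5 + O**2) = -20 - 4*O**2)
2820/((l(-5, 7)*(G(7) + Z(-1)))) = 2820/(((-20 - 4*(-5)**2)*((-2 + (6 + 7)**2) + 1))) = 2820/(((-20 - 4*25)*((-2 + 13**2) + 1))) = 2820/(((-20 - 100)*((-2 + 169) + 1))) = 2820/((-120*(167 + 1))) = 2820/((-120*168)) = 2820/(-20160) = 2820*(-1/20160) = -47/336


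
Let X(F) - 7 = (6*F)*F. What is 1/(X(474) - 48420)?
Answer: 1/1299643 ≈ 7.6944e-7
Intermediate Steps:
X(F) = 7 + 6*F² (X(F) = 7 + (6*F)*F = 7 + 6*F²)
1/(X(474) - 48420) = 1/((7 + 6*474²) - 48420) = 1/((7 + 6*224676) - 48420) = 1/((7 + 1348056) - 48420) = 1/(1348063 - 48420) = 1/1299643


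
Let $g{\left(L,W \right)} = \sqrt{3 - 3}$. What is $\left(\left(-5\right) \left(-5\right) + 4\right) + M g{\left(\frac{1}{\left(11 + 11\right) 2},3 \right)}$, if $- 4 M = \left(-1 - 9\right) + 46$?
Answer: $29$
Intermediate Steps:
$g{\left(L,W \right)} = 0$ ($g{\left(L,W \right)} = \sqrt{0} = 0$)
$M = -9$ ($M = - \frac{\left(-1 - 9\right) + 46}{4} = - \frac{-10 + 46}{4} = \left(- \frac{1}{4}\right) 36 = -9$)
$\left(\left(-5\right) \left(-5\right) + 4\right) + M g{\left(\frac{1}{\left(11 + 11\right) 2},3 \right)} = \left(\left(-5\right) \left(-5\right) + 4\right) - 0 = \left(25 + 4\right) + 0 = 29 + 0 = 29$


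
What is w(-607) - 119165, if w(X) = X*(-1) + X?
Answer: -119165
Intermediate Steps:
w(X) = 0 (w(X) = -X + X = 0)
w(-607) - 119165 = 0 - 119165 = -119165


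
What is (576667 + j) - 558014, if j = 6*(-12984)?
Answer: -59251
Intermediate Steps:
j = -77904
(576667 + j) - 558014 = (576667 - 77904) - 558014 = 498763 - 558014 = -59251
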